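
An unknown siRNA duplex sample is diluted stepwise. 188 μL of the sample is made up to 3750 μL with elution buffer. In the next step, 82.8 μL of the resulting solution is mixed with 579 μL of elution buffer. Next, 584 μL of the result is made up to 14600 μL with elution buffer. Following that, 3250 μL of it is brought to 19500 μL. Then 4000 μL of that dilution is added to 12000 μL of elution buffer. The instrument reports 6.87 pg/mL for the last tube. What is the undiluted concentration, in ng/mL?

657 ng/mL

Overall dilution factor = 19.95 × 7.993 × 25 × 6 × 4 = 9.57 × 10⁴.
Original = 6.87 pg/mL × 9.57 × 10⁴ = 6.57 × 10⁵ pg/mL = 657 ng/mL.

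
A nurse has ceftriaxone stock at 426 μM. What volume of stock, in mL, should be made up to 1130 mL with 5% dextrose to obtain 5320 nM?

14.1 mL

5320 nM = 5.32 μM.
V₁ = C₂V₂/C₁ = 5.32 × 1130 / 426 = 14.1 mL.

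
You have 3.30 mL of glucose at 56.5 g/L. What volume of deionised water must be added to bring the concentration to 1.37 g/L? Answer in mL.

V₂ = C₁V₁/C₂ = 56.5 × 3.30 / 1.37 = 136 mL.
Diluent to add = V₂ − V₁ = 136 − 3.30 = 133 mL.

133 mL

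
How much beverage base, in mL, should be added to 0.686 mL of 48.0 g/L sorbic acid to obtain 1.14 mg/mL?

1.14 mg/mL = 1.14 g/L.
V₂ = C₁V₁/C₂ = 48.0 × 0.686 / 1.14 = 28.9 mL.
Diluent to add = V₂ − V₁ = 28.9 − 0.686 = 28.2 mL.

28.2 mL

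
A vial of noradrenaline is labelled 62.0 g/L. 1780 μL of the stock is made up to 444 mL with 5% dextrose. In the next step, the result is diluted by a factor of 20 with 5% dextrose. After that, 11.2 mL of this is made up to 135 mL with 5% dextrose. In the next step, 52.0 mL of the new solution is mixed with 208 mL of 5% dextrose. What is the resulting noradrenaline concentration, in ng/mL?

206 ng/mL

Overall dilution factor = 249.4 × 20 × 12.05 × 5 = 3.01 × 10⁵.
62.0 g/L / 3.01 × 10⁵ = 2.06 × 10⁻⁴ g/L = 206 ng/mL.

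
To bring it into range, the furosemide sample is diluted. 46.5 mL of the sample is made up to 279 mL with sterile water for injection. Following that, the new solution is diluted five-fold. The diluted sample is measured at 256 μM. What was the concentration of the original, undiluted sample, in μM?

7680 μM

Overall dilution factor = 6 × 5 = 30.0.
Original = 256 μM × 30.0 = 7680 μM.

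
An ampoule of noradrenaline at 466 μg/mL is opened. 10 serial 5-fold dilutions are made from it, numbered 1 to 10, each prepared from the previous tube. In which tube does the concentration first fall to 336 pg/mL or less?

tube 9

Tube n has concentration 466 μg/mL / 5ⁿ.
Need 5ⁿ ≥ 466 μg/mL / 336 pg/mL = 1.39 × 10⁶, so n ≥ 8.79.
First such tube: n = 9.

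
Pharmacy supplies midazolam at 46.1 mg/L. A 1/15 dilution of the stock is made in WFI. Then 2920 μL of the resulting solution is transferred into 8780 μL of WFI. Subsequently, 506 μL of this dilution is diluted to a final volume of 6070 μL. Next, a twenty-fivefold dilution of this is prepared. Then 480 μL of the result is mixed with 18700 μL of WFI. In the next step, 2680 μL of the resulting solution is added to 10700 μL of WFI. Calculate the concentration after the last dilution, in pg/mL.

12.8 pg/mL

Overall dilution factor = 15 × 4.007 × 12.00 × 25 × 39.96 × 4.993 = 3.60 × 10⁶.
46.1 mg/L / 3.60 × 10⁶ = 1.28 × 10⁻⁵ mg/L = 12.8 pg/mL.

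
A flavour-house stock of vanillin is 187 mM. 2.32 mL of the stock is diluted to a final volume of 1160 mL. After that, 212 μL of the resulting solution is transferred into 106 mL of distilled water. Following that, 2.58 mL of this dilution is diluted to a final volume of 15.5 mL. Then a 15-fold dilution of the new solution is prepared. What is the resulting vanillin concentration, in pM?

8280 pM

Overall dilution factor = 500 × 501 × 6.008 × 15 = 2.26 × 10⁷.
187 mM / 2.26 × 10⁷ = 8.28 × 10⁻⁶ mM = 8280 pM.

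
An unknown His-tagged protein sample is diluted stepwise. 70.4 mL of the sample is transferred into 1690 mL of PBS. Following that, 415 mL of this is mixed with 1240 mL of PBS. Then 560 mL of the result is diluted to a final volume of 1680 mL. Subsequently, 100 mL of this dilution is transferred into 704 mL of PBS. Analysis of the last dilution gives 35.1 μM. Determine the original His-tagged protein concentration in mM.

84.4 mM

Overall dilution factor = 25.01 × 3.988 × 3 × 8.040 = 2405.
Original = 35.1 μM × 2405 = 8.44 × 10⁴ μM = 84.4 mM.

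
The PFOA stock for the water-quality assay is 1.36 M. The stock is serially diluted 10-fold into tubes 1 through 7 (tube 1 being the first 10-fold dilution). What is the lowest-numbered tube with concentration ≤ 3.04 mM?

tube 3

Tube n has concentration 1.36 M / 10ⁿ.
Need 10ⁿ ≥ 1.36 M / 3.04 mM = 447, so n ≥ 2.65.
First such tube: n = 3.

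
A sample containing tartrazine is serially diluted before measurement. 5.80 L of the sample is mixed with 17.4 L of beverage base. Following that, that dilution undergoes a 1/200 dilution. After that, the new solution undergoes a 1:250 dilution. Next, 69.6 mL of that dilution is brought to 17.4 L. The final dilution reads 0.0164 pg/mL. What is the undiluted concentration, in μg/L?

820 μg/L

Overall dilution factor = 4 × 200 × 250 × 250 = 5.00 × 10⁷.
Original = 0.0164 pg/mL × 5.00 × 10⁷ = 8.20 × 10⁵ pg/mL = 820 μg/L.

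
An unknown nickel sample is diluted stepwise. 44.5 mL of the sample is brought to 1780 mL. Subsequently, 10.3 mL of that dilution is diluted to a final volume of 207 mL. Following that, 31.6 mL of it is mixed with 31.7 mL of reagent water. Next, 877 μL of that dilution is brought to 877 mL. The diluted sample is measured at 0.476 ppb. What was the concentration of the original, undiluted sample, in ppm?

Overall dilution factor = 40 × 20.10 × 2.003 × 1000 = 1.61 × 10⁶.
Original = 0.476 ppb × 1.61 × 10⁶ = 7.67 × 10⁵ ppb = 767 ppm.

767 ppm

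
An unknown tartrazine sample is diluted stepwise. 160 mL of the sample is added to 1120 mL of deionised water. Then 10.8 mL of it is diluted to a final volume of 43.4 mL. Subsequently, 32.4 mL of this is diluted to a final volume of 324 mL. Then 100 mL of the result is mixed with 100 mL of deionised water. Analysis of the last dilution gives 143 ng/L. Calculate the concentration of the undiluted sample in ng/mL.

Overall dilution factor = 8 × 4.019 × 10 × 2 = 643.
Original = 143 ng/L × 643 = 9.19 × 10⁴ ng/L = 91.9 ng/mL.

91.9 ng/mL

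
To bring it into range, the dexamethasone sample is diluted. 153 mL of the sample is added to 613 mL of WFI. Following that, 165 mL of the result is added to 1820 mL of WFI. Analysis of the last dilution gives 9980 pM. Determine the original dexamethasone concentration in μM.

Overall dilution factor = 5.007 × 12.03 = 60.2.
Original = 9980 pM × 60.2 = 6.01 × 10⁵ pM = 0.601 μM.

0.601 μM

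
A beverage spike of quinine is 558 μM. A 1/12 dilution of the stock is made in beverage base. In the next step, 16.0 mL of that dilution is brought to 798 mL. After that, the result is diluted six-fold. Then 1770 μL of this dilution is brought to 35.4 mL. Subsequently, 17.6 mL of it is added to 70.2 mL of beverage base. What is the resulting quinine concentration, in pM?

1560 pM

Overall dilution factor = 12 × 49.88 × 6 × 20 × 4.989 = 3.58 × 10⁵.
558 μM / 3.58 × 10⁵ = 1.56 × 10⁻³ μM = 1560 pM.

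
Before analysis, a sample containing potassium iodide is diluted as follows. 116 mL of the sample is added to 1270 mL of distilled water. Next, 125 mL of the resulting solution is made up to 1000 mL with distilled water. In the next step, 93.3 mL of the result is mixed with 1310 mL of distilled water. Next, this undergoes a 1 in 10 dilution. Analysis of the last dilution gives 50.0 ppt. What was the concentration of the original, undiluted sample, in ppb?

Overall dilution factor = 11.95 × 8 × 15.04 × 10 = 1.44 × 10⁴.
Original = 50.0 ppt × 1.44 × 10⁴ = 7.19 × 10⁵ ppt = 719 ppb.

719 ppb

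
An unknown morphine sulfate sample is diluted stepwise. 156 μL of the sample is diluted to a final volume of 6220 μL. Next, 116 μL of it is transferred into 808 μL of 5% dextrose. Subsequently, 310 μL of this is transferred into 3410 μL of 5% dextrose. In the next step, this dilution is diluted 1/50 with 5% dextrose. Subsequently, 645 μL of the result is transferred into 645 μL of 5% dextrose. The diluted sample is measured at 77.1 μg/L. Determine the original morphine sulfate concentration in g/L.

Overall dilution factor = 39.87 × 7.966 × 12 × 50 × 2 = 3.81 × 10⁵.
Original = 77.1 μg/L × 3.81 × 10⁵ = 2.94 × 10⁷ μg/L = 29.4 g/L.

29.4 g/L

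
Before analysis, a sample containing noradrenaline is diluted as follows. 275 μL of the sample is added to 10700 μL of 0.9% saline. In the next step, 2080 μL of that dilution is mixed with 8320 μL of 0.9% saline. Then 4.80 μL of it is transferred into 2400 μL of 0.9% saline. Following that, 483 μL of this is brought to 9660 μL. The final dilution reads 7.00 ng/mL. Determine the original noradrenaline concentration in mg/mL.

Overall dilution factor = 39.91 × 5 × 501 × 20 = 2.00 × 10⁶.
Original = 7.00 ng/mL × 2.00 × 10⁶ = 1.40 × 10⁷ ng/mL = 14.0 mg/mL.

14.0 mg/mL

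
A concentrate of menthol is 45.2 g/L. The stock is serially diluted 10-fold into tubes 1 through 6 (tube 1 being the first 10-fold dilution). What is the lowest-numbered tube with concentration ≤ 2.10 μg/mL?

Tube n has concentration 45.2 g/L / 10ⁿ.
Need 10ⁿ ≥ 45.2 g/L / 2.10 μg/mL = 2.15 × 10⁴, so n ≥ 4.33.
First such tube: n = 5.

tube 5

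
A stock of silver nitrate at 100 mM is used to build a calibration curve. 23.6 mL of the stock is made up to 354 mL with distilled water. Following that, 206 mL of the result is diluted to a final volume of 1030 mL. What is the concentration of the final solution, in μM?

Overall dilution factor = 15 × 5 = 75.0.
100 mM / 75.0 = 1.33 mM = 1330 μM.

1330 μM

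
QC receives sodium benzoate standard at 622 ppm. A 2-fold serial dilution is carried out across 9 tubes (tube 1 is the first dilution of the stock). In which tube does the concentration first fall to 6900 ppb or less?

Tube n has concentration 622 ppm / 2ⁿ.
Need 2ⁿ ≥ 622 ppm / 6900 ppb = 90.1, so n ≥ 6.49.
First such tube: n = 7.

tube 7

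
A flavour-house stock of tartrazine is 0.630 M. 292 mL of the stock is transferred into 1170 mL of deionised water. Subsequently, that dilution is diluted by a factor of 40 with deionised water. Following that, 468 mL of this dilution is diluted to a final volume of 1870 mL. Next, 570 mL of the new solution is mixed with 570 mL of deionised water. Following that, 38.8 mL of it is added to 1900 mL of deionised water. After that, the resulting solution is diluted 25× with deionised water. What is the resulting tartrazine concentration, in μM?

0.315 μM

Overall dilution factor = 5.007 × 40 × 3.996 × 2 × 49.97 × 25 = 2.00 × 10⁶.
0.630 M / 2.00 × 10⁶ = 3.15 × 10⁻⁷ M = 0.315 μM.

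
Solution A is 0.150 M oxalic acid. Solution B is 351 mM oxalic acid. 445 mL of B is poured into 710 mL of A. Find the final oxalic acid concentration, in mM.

227 mM

C_B = 351 mM = 0.351 M.
C_mix = (C_A·V_A + C_B·V_B)/(V_A + V_B) = (0.150×710 + 0.351×445) / 1155 = 0.227 M = 227 mM.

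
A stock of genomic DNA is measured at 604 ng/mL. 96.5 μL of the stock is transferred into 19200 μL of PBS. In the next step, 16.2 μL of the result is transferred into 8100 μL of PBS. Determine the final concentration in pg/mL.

6.03 pg/mL

Overall dilution factor = 200.0 × 501 = 1.00 × 10⁵.
604 ng/mL / 1.00 × 10⁵ = 6.03 × 10⁻³ ng/mL = 6.03 pg/mL.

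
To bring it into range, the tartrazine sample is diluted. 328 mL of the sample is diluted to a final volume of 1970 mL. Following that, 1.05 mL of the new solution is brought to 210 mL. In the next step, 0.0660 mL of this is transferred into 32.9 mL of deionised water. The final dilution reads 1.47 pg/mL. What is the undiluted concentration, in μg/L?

882 μg/L

Overall dilution factor = 6.006 × 200 × 499.5 = 6.00 × 10⁵.
Original = 1.47 pg/mL × 6.00 × 10⁵ = 8.82 × 10⁵ pg/mL = 882 μg/L.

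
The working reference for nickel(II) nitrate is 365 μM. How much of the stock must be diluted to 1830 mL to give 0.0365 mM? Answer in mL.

0.0365 mM = 36.5 μM.
V₁ = C₂V₂/C₁ = 36.5 × 1830 / 365 = 183 mL.

183 mL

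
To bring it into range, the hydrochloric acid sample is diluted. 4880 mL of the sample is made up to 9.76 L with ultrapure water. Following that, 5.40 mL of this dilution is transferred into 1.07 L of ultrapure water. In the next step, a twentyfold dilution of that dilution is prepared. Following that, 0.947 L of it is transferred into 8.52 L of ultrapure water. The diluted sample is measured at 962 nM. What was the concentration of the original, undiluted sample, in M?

0.0766 M

Overall dilution factor = 2 × 199.1 × 20 × 9.997 = 7.96 × 10⁴.
Original = 962 nM × 7.96 × 10⁴ = 7.66 × 10⁷ nM = 0.0766 M.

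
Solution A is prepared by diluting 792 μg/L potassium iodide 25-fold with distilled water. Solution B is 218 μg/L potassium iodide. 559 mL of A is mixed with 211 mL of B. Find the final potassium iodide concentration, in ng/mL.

C_A = 792 μg/L / 25 = 31.7 μg/L.
C_mix = (C_A·V_A + C_B·V_B)/(V_A + V_B) = (31.7×559 + 218×211) / 770.0 = 82.7 μg/L = 82.7 ng/mL.

82.7 ng/mL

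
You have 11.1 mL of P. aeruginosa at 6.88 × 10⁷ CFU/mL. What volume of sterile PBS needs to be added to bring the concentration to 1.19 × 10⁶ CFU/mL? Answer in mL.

V₂ = C₁V₁/C₂ = 6.88 × 10⁷ × 11.1 / 1.19 × 10⁶ = 642 mL.
Diluent to add = V₂ − V₁ = 642 − 11.1 = 631 mL.

631 mL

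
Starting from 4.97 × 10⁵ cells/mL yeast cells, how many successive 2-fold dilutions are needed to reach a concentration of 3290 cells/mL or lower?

8

Need 2ⁿ ≥ 151, so n ≥ log(151)/log(2) = 7.24.
Minimum whole steps: n = 8.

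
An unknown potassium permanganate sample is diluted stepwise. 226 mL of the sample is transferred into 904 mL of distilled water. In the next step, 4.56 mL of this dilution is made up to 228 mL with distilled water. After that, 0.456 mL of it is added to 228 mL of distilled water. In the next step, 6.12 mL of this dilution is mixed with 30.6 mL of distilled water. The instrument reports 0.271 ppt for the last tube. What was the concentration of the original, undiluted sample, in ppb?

204 ppb

Overall dilution factor = 5 × 50 × 501 × 6 = 7.51 × 10⁵.
Original = 0.271 ppt × 7.51 × 10⁵ = 2.04 × 10⁵ ppt = 204 ppb.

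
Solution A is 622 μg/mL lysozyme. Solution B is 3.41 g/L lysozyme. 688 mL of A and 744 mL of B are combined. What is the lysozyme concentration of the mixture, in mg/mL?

2.07 mg/mL

C_B = 3.41 g/L = 3410 μg/mL.
C_mix = (C_A·V_A + C_B·V_B)/(V_A + V_B) = (622×688 + 3410×744) / 1432 = 2071 μg/mL = 2.07 mg/mL.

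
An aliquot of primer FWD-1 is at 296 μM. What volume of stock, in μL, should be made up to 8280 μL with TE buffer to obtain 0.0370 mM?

0.0370 mM = 37.0 μM.
V₁ = C₂V₂/C₁ = 37.0 × 8280 / 296 = 1035 μL.

1040 μL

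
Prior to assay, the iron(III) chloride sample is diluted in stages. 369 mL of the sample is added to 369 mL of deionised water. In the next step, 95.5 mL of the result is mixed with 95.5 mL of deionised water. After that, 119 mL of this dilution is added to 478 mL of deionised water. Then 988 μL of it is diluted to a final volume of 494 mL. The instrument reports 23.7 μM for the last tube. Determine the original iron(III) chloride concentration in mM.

238 mM

Overall dilution factor = 2 × 2 × 5.017 × 500 = 1.00 × 10⁴.
Original = 23.7 μM × 1.00 × 10⁴ = 2.38 × 10⁵ μM = 238 mM.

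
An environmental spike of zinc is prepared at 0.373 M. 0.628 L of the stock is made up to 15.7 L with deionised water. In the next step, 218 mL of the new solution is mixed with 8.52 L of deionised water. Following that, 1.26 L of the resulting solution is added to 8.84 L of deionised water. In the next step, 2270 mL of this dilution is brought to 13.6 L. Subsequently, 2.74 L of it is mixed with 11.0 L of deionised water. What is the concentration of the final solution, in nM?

Overall dilution factor = 25 × 40.08 × 8.016 × 5.991 × 5.015 = 2.41 × 10⁵.
0.373 M / 2.41 × 10⁵ = 1.55 × 10⁻⁶ M = 1550 nM.

1550 nM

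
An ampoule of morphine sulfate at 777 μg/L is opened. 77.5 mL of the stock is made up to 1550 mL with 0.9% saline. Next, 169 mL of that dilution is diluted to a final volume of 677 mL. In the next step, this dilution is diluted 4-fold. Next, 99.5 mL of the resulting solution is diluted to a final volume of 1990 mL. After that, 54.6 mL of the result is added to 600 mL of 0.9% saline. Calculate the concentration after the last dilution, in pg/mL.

Overall dilution factor = 20 × 4.006 × 4 × 20 × 11.99 = 7.68 × 10⁴.
777 μg/L / 7.68 × 10⁴ = 0.0101 μg/L = 10.1 pg/mL.

10.1 pg/mL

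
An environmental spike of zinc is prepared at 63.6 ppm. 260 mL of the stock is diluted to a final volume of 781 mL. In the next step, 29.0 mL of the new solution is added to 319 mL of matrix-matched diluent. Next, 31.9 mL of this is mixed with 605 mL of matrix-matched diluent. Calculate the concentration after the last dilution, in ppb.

Overall dilution factor = 3.004 × 12 × 19.97 = 720.
63.6 ppm / 720 = 0.0884 ppm = 88.4 ppb.

88.4 ppb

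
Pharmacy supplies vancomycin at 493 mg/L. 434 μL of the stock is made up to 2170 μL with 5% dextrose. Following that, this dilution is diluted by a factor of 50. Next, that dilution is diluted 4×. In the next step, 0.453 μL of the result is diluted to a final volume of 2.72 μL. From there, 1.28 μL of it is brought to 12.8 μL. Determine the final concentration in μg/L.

8.21 μg/L

Overall dilution factor = 5 × 50 × 4 × 6.004 × 10 = 6.00 × 10⁴.
493 mg/L / 6.00 × 10⁴ = 8.21 × 10⁻³ mg/L = 8.21 μg/L.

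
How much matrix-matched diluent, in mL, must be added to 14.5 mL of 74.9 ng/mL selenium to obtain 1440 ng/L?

740 mL

1440 ng/L = 1.44 ng/mL.
V₂ = C₁V₁/C₂ = 74.9 × 14.5 / 1.44 = 754 mL.
Diluent to add = V₂ − V₁ = 754 − 14.5 = 740 mL.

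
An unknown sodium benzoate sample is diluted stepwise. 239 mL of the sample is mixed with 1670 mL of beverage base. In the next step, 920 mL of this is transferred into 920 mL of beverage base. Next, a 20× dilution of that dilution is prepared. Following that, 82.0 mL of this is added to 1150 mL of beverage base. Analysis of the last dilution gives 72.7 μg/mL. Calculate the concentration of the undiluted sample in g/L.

349 g/L

Overall dilution factor = 7.987 × 2 × 20 × 15.02 = 4800.
Original = 72.7 μg/mL × 4800 = 3.49 × 10⁵ μg/mL = 349 g/L.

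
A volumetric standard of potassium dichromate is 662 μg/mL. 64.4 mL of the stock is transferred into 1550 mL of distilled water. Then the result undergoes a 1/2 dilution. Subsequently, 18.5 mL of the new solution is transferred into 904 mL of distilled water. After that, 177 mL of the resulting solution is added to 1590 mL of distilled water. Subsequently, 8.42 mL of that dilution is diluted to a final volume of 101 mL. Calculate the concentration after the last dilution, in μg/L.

Overall dilution factor = 25.07 × 2 × 49.86 × 9.983 × 12.00 = 2.99 × 10⁵.
662 μg/mL / 2.99 × 10⁵ = 2.21 × 10⁻³ μg/mL = 2.21 μg/L.

2.21 μg/L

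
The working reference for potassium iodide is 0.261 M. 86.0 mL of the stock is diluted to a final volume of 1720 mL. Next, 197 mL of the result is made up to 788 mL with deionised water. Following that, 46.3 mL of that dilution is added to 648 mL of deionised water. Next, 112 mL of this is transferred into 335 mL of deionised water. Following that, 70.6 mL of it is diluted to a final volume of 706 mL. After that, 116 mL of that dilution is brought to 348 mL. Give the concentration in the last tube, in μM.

1.82 μM

Overall dilution factor = 20 × 4 × 15.00 × 3.991 × 10 × 3 = 1.44 × 10⁵.
0.261 M / 1.44 × 10⁵ = 1.82 × 10⁻⁶ M = 1.82 μM.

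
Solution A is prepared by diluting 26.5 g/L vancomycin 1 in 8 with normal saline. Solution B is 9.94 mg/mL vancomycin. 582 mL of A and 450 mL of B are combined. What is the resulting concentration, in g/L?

6.20 g/L

C_A = 26.5 g/L / 8 = 3.31 g/L.
C_B = 9.94 mg/mL = 9.94 g/L.
C_mix = (C_A·V_A + C_B·V_B)/(V_A + V_B) = (3.31×582 + 9.94×450) / 1032 = 6.20 g/L.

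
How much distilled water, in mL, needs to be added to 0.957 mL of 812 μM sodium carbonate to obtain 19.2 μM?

V₂ = C₁V₁/C₂ = 812 × 0.957 / 19.2 = 40.5 mL.
Diluent to add = V₂ − V₁ = 40.5 − 0.957 = 39.5 mL.

39.5 mL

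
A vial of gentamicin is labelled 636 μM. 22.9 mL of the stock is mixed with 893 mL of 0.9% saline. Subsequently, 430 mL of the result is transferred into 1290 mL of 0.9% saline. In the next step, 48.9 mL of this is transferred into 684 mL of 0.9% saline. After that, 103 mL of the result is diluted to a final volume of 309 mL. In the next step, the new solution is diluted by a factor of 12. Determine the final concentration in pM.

7370 pM

Overall dilution factor = 40.00 × 4 × 14.99 × 3 × 12 = 8.63 × 10⁴.
636 μM / 8.63 × 10⁴ = 7.37 × 10⁻³ μM = 7370 pM.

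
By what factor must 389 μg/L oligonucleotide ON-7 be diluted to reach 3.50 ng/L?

1.11 × 10⁵

Factor = C₀/C_target = 389 μg/L / 3.50 ng/L = 1.11 × 10⁵.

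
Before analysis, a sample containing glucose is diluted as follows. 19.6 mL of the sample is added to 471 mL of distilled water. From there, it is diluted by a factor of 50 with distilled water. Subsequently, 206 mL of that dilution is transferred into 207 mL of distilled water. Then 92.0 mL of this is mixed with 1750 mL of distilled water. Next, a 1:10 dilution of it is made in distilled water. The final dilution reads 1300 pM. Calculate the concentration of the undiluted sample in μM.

Overall dilution factor = 25.03 × 50 × 2.005 × 20.02 × 10 = 5.02 × 10⁵.
Original = 1300 pM × 5.02 × 10⁵ = 6.53 × 10⁸ pM = 653 μM.

653 μM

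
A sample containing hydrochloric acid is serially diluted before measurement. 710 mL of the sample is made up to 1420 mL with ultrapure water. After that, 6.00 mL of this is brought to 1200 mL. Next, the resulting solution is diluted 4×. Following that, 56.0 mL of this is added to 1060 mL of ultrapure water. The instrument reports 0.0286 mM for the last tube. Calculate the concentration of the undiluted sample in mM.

912 mM

Overall dilution factor = 2 × 200 × 4 × 19.93 = 3.19 × 10⁴.
Original = 0.0286 mM × 3.19 × 10⁴ = 912 mM.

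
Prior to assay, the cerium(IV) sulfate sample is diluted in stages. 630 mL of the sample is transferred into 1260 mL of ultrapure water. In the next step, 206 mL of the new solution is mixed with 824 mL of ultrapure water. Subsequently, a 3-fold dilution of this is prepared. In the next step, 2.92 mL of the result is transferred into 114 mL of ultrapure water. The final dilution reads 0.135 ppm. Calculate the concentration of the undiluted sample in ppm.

Overall dilution factor = 3 × 5 × 3 × 40.04 = 1802.
Original = 0.135 ppm × 1802 = 243 ppm.

243 ppm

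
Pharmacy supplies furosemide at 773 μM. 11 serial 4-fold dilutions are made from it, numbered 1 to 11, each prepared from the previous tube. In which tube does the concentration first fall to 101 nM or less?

Tube n has concentration 773 μM / 4ⁿ.
Need 4ⁿ ≥ 773 μM / 101 nM = 7653, so n ≥ 6.45.
First such tube: n = 7.

tube 7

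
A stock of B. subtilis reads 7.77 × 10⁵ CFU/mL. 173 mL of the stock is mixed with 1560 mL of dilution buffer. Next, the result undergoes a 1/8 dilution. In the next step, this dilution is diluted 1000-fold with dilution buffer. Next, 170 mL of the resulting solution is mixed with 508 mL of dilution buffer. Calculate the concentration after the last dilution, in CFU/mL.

Overall dilution factor = 10.02 × 8 × 1000 × 3.988 = 3.20 × 10⁵.
7.77 × 10⁵ CFU/mL / 3.20 × 10⁵ = 2.43 CFU/mL.

2.43 CFU/mL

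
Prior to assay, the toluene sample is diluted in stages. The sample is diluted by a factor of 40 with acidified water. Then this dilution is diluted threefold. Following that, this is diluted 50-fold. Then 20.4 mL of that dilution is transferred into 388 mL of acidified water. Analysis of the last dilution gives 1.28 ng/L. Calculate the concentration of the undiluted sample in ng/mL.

154 ng/mL

Overall dilution factor = 40 × 3 × 50 × 20.02 = 1.20 × 10⁵.
Original = 1.28 ng/L × 1.20 × 10⁵ = 1.54 × 10⁵ ng/L = 154 ng/mL.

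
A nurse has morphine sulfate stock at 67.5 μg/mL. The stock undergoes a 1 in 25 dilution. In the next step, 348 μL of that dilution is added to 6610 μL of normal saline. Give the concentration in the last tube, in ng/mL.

135 ng/mL

Overall dilution factor = 25 × 19.99 = 500.
67.5 μg/mL / 500 = 0.135 μg/mL = 135 ng/mL.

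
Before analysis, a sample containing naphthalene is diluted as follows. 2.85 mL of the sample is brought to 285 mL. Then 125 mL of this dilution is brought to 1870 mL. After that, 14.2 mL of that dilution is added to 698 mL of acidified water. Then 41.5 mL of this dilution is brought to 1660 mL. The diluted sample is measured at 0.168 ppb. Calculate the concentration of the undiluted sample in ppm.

504 ppm

Overall dilution factor = 100 × 14.96 × 50.15 × 40 = 3.00 × 10⁶.
Original = 0.168 ppb × 3.00 × 10⁶ = 5.04 × 10⁵ ppb = 504 ppm.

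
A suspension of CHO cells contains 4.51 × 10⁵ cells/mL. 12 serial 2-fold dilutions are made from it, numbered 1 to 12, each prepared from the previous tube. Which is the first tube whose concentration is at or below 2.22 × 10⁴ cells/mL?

tube 5

Tube n has concentration 4.51 × 10⁵ cells/mL / 2ⁿ.
Need 2ⁿ ≥ 4.51 × 10⁵ cells/mL / 2.22 × 10⁴ cells/mL = 20.3, so n ≥ 4.34.
First such tube: n = 5.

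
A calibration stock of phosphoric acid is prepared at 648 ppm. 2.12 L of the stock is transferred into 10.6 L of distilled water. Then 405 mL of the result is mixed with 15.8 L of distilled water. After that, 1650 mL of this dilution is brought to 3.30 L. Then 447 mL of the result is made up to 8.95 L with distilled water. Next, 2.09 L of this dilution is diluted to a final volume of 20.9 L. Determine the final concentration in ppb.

6.74 ppb

Overall dilution factor = 6 × 40.01 × 2 × 20.02 × 10 = 9.61 × 10⁴.
648 ppm / 9.61 × 10⁴ = 6.74 × 10⁻³ ppm = 6.74 ppb.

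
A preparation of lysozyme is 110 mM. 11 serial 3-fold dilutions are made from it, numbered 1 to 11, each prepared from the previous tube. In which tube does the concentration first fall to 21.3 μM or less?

Tube n has concentration 110 mM / 3ⁿ.
Need 3ⁿ ≥ 110 mM / 21.3 μM = 5164, so n ≥ 7.78.
First such tube: n = 8.

tube 8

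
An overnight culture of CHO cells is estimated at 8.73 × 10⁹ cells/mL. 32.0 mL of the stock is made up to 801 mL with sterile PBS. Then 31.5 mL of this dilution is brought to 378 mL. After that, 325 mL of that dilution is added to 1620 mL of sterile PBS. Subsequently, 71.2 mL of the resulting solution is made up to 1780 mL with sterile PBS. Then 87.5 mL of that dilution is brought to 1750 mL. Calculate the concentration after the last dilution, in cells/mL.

Overall dilution factor = 25.03 × 12 × 5.985 × 25 × 20 = 8.99 × 10⁵.
8.73 × 10⁹ cells/mL / 8.99 × 10⁵ = 9710 cells/mL.

9710 cells/mL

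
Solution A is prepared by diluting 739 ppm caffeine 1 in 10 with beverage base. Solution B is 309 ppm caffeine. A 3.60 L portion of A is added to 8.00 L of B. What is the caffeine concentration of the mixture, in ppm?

236 ppm

C_A = 739 ppm / 10 = 73.9 ppm.
C_mix = (C_A·V_A + C_B·V_B)/(V_A + V_B) = (73.9×3.60 + 309×8.00) / 11.60 = 236 ppm.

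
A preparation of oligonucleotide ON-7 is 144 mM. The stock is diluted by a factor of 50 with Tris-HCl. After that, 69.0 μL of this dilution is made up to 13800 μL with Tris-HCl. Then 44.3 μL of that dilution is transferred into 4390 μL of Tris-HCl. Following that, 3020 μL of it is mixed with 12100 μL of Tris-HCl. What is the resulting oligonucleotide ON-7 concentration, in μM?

Overall dilution factor = 50 × 200 × 100.1 × 5.007 = 5.01 × 10⁶.
144 mM / 5.01 × 10⁶ = 2.87 × 10⁻⁵ mM = 0.0287 μM.

0.0287 μM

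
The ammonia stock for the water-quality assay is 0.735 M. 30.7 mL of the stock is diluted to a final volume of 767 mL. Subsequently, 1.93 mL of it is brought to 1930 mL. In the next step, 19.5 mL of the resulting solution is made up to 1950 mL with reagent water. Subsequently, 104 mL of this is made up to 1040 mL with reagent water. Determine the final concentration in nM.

Overall dilution factor = 24.98 × 1000 × 100 × 10 = 2.50 × 10⁷.
0.735 M / 2.50 × 10⁷ = 2.94 × 10⁻⁸ M = 29.4 nM.

29.4 nM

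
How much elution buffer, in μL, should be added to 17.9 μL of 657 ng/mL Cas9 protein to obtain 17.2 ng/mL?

666 μL

V₂ = C₁V₁/C₂ = 657 × 17.9 / 17.2 = 684 μL.
Diluent to add = V₂ − V₁ = 684 − 17.9 = 666 μL.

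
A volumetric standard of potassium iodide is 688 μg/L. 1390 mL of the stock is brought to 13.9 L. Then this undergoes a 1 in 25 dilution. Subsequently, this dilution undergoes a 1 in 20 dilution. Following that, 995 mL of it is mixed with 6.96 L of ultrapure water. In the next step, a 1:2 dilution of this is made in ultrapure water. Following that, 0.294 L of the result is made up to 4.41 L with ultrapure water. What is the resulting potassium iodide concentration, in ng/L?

Overall dilution factor = 10 × 25 × 20 × 7.995 × 2 × 15 = 1.20 × 10⁶.
688 μg/L / 1.20 × 10⁶ = 5.74 × 10⁻⁴ μg/L = 0.574 ng/L.

0.574 ng/L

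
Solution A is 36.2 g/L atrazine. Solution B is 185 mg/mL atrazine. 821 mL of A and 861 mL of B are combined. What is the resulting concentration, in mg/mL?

C_B = 185 mg/mL = 185 g/L.
C_mix = (C_A·V_A + C_B·V_B)/(V_A + V_B) = (36.2×821 + 185×861) / 1682 = 112 g/L = 112 mg/mL.

112 mg/mL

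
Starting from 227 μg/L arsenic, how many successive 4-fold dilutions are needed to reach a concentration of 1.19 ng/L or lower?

9

Need 4ⁿ ≥ 1.91 × 10⁵, so n ≥ log(1.91 × 10⁵)/log(4) = 8.77.
Minimum whole steps: n = 9.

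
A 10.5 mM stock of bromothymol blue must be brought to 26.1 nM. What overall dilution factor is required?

4.02 × 10⁵

Factor = C₀/C_target = 10.5 mM / 26.1 nM = 4.02 × 10⁵.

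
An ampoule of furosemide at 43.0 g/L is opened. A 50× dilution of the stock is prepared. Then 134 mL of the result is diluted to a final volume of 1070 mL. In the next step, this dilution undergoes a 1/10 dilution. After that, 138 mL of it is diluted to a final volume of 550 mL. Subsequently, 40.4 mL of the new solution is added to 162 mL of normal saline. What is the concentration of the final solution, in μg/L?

539 μg/L

Overall dilution factor = 50 × 7.985 × 10 × 3.986 × 5.010 = 7.97 × 10⁴.
43.0 g/L / 7.97 × 10⁴ = 5.39 × 10⁻⁴ g/L = 539 μg/L.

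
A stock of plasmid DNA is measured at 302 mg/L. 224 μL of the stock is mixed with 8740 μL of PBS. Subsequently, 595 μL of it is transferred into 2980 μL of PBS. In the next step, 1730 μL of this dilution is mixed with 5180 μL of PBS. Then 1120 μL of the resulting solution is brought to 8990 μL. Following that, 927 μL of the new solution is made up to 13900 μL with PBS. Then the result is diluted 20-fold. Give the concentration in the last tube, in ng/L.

131 ng/L

Overall dilution factor = 40.02 × 6.008 × 3.994 × 8.027 × 14.99 × 20 = 2.31 × 10⁶.
302 mg/L / 2.31 × 10⁶ = 1.31 × 10⁻⁴ mg/L = 131 ng/L.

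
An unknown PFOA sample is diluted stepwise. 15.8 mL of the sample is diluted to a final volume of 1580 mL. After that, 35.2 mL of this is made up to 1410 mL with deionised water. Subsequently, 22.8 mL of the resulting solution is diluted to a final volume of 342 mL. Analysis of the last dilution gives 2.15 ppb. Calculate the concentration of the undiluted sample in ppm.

129 ppm

Overall dilution factor = 100 × 40.06 × 15 = 6.01 × 10⁴.
Original = 2.15 ppb × 6.01 × 10⁴ = 1.29 × 10⁵ ppb = 129 ppm.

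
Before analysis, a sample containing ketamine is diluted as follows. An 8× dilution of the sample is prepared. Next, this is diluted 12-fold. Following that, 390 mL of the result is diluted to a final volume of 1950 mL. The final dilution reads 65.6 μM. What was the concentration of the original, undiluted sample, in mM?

Overall dilution factor = 8 × 12 × 5 = 480.
Original = 65.6 μM × 480 = 3.15 × 10⁴ μM = 31.5 mM.

31.5 mM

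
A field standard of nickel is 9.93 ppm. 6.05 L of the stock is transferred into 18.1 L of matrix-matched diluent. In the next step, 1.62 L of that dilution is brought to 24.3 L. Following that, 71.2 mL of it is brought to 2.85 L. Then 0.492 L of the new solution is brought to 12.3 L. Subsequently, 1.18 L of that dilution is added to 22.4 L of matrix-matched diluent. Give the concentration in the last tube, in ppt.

8.29 ppt

Overall dilution factor = 3.992 × 15 × 40.03 × 25 × 19.98 = 1.20 × 10⁶.
9.93 ppm / 1.20 × 10⁶ = 8.29 × 10⁻⁶ ppm = 8.29 ppt.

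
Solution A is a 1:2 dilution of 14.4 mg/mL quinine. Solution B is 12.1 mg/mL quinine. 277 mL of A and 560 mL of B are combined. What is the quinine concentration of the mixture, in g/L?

10.5 g/L

C_A = 14.4 mg/mL / 2 = 7.20 mg/mL.
C_mix = (C_A·V_A + C_B·V_B)/(V_A + V_B) = (7.20×277 + 12.1×560) / 837.0 = 10.5 mg/mL = 10.5 g/L.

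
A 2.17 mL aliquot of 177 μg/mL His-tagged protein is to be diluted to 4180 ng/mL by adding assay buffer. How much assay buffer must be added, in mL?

89.7 mL

4180 ng/mL = 4.18 μg/mL.
V₂ = C₁V₁/C₂ = 177 × 2.17 / 4.18 = 91.9 mL.
Diluent to add = V₂ − V₁ = 91.9 − 2.17 = 89.7 mL.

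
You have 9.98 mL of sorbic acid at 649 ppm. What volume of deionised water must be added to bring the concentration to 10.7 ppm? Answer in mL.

V₂ = C₁V₁/C₂ = 649 × 9.98 / 10.7 = 605 mL.
Diluent to add = V₂ − V₁ = 605 − 9.98 = 595 mL.

595 mL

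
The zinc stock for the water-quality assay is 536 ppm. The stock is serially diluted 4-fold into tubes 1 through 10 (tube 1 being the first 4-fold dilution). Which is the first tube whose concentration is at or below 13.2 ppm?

tube 3

Tube n has concentration 536 ppm / 4ⁿ.
Need 4ⁿ ≥ 536 ppm / 13.2 ppm = 40.6, so n ≥ 2.67.
First such tube: n = 3.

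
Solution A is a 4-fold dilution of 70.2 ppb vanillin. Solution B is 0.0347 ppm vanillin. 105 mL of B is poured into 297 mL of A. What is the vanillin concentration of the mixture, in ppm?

C_A = 70.2 ppb / 4 = 17.6 ppb.
C_B = 0.0347 ppm = 34.7 ppb.
C_mix = (C_A·V_A + C_B·V_B)/(V_A + V_B) = (17.6×297 + 34.7×105) / 402.0 = 22.0 ppb = 0.0220 ppm.

0.0220 ppm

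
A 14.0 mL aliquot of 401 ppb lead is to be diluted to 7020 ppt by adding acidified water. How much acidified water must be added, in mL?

7020 ppt = 7.02 ppb.
V₂ = C₁V₁/C₂ = 401 × 14.0 / 7.02 = 800 mL.
Diluent to add = V₂ − V₁ = 800 − 14.0 = 786 mL.

786 mL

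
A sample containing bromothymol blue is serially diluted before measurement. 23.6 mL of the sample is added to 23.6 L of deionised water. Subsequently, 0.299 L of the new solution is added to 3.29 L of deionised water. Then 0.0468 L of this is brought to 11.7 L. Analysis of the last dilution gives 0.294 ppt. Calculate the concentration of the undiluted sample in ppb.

883 ppb

Overall dilution factor = 1001 × 12.00 × 250 = 3.00 × 10⁶.
Original = 0.294 ppt × 3.00 × 10⁶ = 8.83 × 10⁵ ppt = 883 ppb.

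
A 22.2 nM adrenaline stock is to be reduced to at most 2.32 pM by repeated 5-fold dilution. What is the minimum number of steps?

6

Need 5ⁿ ≥ 9569, so n ≥ log(9569)/log(5) = 5.70.
Minimum whole steps: n = 6.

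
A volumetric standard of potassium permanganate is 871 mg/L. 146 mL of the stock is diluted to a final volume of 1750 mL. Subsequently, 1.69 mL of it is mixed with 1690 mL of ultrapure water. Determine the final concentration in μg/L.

Overall dilution factor = 11.99 × 1001 = 1.20 × 10⁴.
871 mg/L / 1.20 × 10⁴ = 0.0726 mg/L = 72.6 μg/L.

72.6 μg/L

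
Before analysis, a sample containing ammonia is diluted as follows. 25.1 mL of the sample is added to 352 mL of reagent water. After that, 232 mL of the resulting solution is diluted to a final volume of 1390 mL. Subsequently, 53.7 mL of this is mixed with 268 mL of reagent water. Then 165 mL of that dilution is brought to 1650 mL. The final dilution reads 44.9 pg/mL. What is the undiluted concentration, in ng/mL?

242 ng/mL

Overall dilution factor = 15.02 × 5.991 × 5.991 × 10 = 5392.
Original = 44.9 pg/mL × 5392 = 2.42 × 10⁵ pg/mL = 242 ng/mL.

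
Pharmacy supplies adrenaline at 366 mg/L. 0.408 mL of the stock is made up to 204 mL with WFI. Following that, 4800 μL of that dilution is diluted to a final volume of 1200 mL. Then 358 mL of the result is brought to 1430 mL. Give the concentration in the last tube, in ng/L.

Overall dilution factor = 500 × 250 × 3.994 = 4.99 × 10⁵.
366 mg/L / 4.99 × 10⁵ = 7.33 × 10⁻⁴ mg/L = 733 ng/L.

733 ng/L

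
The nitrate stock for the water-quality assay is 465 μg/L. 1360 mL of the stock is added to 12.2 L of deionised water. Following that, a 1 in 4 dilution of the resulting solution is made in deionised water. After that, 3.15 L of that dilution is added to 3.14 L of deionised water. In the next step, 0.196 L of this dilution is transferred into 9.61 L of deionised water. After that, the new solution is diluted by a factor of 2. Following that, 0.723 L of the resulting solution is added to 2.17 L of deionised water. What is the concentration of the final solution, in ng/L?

14.6 ng/L

Overall dilution factor = 9.971 × 4 × 1.997 × 50.03 × 2 × 4.001 = 3.19 × 10⁴.
465 μg/L / 3.19 × 10⁴ = 0.0146 μg/L = 14.6 ng/L.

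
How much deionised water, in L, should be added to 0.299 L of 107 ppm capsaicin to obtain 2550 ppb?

12.2 L

2550 ppb = 2.55 ppm.
V₂ = C₁V₁/C₂ = 107 × 0.299 / 2.55 = 12.5 L.
Diluent to add = V₂ − V₁ = 12.5 − 0.299 = 12.2 L.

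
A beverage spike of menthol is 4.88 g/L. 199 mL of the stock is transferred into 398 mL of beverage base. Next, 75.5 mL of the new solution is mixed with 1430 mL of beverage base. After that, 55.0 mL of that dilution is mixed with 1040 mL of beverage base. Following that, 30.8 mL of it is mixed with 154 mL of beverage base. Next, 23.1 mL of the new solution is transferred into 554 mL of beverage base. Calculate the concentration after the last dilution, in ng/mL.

Overall dilution factor = 3 × 19.94 × 19.91 × 6 × 24.98 = 1.79 × 10⁵.
4.88 g/L / 1.79 × 10⁵ = 2.73 × 10⁻⁵ g/L = 27.3 ng/mL.

27.3 ng/mL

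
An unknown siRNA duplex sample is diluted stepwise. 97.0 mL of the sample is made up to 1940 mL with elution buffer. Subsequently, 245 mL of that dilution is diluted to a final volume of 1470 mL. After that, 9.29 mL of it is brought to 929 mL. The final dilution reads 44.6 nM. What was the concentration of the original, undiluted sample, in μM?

535 μM

Overall dilution factor = 20 × 6 × 100 = 1.20 × 10⁴.
Original = 44.6 nM × 1.20 × 10⁴ = 5.35 × 10⁵ nM = 535 μM.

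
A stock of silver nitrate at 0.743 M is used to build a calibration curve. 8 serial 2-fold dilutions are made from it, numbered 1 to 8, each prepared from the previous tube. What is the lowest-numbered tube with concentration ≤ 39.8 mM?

tube 5

Tube n has concentration 0.743 M / 2ⁿ.
Need 2ⁿ ≥ 0.743 M / 39.8 mM = 18.7, so n ≥ 4.22.
First such tube: n = 5.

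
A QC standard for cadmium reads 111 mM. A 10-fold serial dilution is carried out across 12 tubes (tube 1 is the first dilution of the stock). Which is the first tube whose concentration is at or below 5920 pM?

Tube n has concentration 111 mM / 10ⁿ.
Need 10ⁿ ≥ 111 mM / 5920 pM = 1.88 × 10⁷, so n ≥ 7.27.
First such tube: n = 8.

tube 8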